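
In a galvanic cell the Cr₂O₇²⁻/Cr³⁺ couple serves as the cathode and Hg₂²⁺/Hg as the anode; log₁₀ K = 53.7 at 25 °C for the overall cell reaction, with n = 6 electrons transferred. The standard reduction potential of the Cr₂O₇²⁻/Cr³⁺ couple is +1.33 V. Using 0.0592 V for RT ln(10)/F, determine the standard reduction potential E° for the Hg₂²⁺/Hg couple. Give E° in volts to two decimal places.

+0.80 V

E°cell = (0.0592/n)·log K = (0.0592/6)(53.7) = +0.530 V.
Since Cr₂O₇²⁻/Cr³⁺ is the cathode and Hg₂²⁺/Hg the anode, E°cell = E°(Cr₂O₇²⁻/Cr³⁺) − E°(Hg₂²⁺/Hg).
So E°(Hg₂²⁺/Hg) = E°(Cr₂O₇²⁻/Cr³⁺) − E°cell = (+1.33) − (+0.530) = +0.80 V.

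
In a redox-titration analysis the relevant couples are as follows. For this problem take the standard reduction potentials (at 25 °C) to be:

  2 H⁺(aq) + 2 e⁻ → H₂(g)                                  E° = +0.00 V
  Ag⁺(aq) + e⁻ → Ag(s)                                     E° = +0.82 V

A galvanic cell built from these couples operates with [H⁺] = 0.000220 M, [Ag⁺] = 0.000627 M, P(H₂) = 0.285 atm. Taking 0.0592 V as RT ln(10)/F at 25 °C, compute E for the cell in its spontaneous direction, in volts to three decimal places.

+0.831 V

Ag⁺/Ag is the cathode (higher E°), H⁺/H₂ the anode: E°cell = +0.82 − (+0.00) = +0.82 V, n = 2.
Overall: 2 Ag⁺(aq) + H₂(g) → 2 Ag(s) + 2 H⁺(aq)
Q = [H⁺]^2 / ([Ag⁺]^2·P(H₂)); log Q = -0.365.
E = E° − (0.0592/n) log Q = +0.82 − (0.0592/2)(-0.365) = +0.831 V.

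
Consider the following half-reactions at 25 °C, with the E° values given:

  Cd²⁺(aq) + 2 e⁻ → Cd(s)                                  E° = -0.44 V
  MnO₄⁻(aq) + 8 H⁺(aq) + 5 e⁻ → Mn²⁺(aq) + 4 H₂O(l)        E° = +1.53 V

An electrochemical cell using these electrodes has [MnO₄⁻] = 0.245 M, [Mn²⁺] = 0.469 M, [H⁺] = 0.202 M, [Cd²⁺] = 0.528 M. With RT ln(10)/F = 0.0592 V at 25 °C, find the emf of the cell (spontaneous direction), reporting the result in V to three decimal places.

MnO₄⁻/Mn²⁺ is the cathode (higher E°), Cd²⁺/Cd the anode: E°cell = +1.53 − (-0.44) = +1.97 V, n = 10.
Overall: 2 MnO₄⁻(aq) + 16 H⁺(aq) + 5 Cd(s) → 2 Mn²⁺(aq) + 8 H₂O(l) + 5 Cd²⁺(aq)
Q = [Mn²⁺]^2·[Cd²⁺]^5 / ([MnO₄⁻]^2·[H⁺]^16); log Q = 10.292.
E = E° − (0.0592/n) log Q = +1.97 − (0.0592/10)(10.292) = +1.909 V.

+1.909 V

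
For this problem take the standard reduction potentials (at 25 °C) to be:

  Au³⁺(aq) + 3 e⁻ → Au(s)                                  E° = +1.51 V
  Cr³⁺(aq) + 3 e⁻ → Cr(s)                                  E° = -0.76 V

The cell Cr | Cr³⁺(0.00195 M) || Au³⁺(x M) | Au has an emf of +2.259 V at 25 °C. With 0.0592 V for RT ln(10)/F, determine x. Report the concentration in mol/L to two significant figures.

0.00054 M

Au³⁺/Au is the cathode, Cr³⁺/Cr the anode: E°cell = +2.27 V, n = 3.
Overall reaction: Au³⁺(aq) + Cr(s) → Au(s) + Cr³⁺(aq); Q = [Cr³⁺]^1/[Au³⁺]^1.
From E = E° − (0.0592/n) log Q: log Q = (E° − E)·n/0.0592 = (+2.27 − (+2.259))·3/0.0592 = 0.5574.
So 1·log[Au³⁺] = 1·log(0.00195) − log Q = -2.7100 − (0.5574) = -3.2674; [Au³⁺] = 10^(-3.2674) ≈ 0.00054 M.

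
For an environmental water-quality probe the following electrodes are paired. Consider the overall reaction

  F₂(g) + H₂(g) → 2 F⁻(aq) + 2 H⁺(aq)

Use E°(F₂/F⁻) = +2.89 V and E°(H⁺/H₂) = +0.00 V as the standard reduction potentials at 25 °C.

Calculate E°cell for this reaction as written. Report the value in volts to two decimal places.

+2.89 V

The F₂/F⁻ couple has the higher reduction potential, so it is the cathode; H⁺/H₂ is oxidised at the anode.
E°cell = E°(cathode) − E°(anode) = (+2.89) − (+0.00) = +2.89 V.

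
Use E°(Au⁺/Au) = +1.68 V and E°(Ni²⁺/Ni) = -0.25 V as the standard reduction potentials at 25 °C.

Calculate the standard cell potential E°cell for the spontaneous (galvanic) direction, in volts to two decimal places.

+1.93 V

The Au⁺/Au couple has the higher reduction potential, so it is the cathode; Ni²⁺/Ni is oxidised at the anode.
E°cell = E°(cathode) − E°(anode) = (+1.68) − (-0.25) = +1.93 V.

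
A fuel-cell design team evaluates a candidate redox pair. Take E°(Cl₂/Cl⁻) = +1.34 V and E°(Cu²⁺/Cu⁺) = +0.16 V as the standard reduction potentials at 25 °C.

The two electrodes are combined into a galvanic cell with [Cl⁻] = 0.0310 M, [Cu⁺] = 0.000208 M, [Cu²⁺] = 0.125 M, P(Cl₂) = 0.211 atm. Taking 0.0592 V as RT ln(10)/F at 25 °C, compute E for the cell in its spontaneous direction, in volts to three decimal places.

+1.085 V

Cl₂/Cl⁻ is the cathode (higher E°), Cu²⁺/Cu⁺ the anode: E°cell = +1.34 − (+0.16) = +1.18 V, n = 2.
Overall: Cl₂(g) + 2 Cu⁺(aq) → 2 Cl⁻(aq) + 2 Cu²⁺(aq)
Q = [Cl⁻]^2·[Cu²⁺]^2 / (P(Cl₂)·[Cu⁺]^2); log Q = 3.216.
E = E° − (0.0592/n) log Q = +1.18 − (0.0592/2)(3.216) = +1.085 V.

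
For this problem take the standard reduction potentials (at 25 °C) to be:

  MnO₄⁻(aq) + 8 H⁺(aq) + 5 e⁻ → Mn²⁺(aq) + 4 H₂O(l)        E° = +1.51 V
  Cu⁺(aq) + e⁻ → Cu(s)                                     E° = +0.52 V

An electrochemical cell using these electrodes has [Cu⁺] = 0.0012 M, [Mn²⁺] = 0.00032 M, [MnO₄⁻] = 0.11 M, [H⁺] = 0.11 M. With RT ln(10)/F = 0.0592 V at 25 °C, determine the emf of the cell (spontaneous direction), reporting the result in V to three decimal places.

+1.102 V

MnO₄⁻/Mn²⁺ is the cathode (higher E°), Cu⁺/Cu the anode: E°cell = +1.51 − (+0.52) = +0.99 V, n = 5.
Overall: MnO₄⁻(aq) + 8 H⁺(aq) + 5 Cu(s) → Mn²⁺(aq) + 4 H₂O(l) + 5 Cu⁺(aq)
Q = [Mn²⁺]·[Cu⁺]^5 / ([MnO₄⁻]·[H⁺]^8); log Q = -9.471.
E = E° − (0.0592/n) log Q = +0.99 − (0.0592/5)(-9.471) = +1.102 V.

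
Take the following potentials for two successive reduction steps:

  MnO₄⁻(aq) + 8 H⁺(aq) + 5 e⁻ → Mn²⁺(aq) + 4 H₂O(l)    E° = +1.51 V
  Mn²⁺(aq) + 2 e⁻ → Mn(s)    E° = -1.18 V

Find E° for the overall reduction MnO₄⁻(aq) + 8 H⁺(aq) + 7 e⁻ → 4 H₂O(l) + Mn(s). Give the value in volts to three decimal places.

+0.741 V

Adding the free-energy changes (−nFE°) of the two steps gives −n₃FE°₃ = −n₁FE°₁ − n₂FE°₂.
E°₃ = (5×+1.51 + 2×-1.18) / 7 = (+5.190) / 7 = +0.741 V.
E° values themselves are not directly additive — weighting by electron count is essential.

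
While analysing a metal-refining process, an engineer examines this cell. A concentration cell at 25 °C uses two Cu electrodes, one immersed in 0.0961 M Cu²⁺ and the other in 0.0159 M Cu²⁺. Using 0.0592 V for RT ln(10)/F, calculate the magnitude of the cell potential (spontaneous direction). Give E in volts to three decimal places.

+0.023 V

For a concentration cell E°cell = 0. The 0.0961 M side is the cathode (reduction is favoured where [Cu²⁺] is higher).
With n = 2, E = −(0.0592/2) log([Cu²⁺]ₐₙ/[Cu²⁺]꜀ₐₜ) = −(0.0592/2) log(0.0159/0.0961) = −(0.0592/2)(-0.781) = +0.023 V.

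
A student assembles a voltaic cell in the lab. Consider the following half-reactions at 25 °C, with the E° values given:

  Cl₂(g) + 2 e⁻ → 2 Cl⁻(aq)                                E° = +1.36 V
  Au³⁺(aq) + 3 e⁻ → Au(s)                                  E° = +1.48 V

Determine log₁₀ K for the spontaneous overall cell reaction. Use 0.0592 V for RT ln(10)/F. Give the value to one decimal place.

12.2

Cathode: Au³⁺/Au; anode: Cl₂/Cl⁻. E°cell = +0.12 V, n = 6.
log K = nE°cell / 0.0592 = (6)(+0.12) / 0.0592 = 12.2.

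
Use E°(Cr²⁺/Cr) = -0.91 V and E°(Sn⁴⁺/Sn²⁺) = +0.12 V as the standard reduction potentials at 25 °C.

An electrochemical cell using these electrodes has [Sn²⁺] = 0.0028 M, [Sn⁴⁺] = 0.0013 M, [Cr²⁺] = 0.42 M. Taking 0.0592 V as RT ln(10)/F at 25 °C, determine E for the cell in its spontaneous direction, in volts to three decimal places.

+1.031 V

Sn⁴⁺/Sn²⁺ is the cathode (higher E°), Cr²⁺/Cr the anode: E°cell = +0.12 − (-0.91) = +1.03 V, n = 2.
Overall: Sn⁴⁺(aq) + Cr(s) → Sn²⁺(aq) + Cr²⁺(aq)
Q = [Sn²⁺]·[Cr²⁺] / ([Sn⁴⁺]); log Q = -0.044.
E = E° − (0.0592/n) log Q = +1.03 − (0.0592/2)(-0.044) = +1.031 V.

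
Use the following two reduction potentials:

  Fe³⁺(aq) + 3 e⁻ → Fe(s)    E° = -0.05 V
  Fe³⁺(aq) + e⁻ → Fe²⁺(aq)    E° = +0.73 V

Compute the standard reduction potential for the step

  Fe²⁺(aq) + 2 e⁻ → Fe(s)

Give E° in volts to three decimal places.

-0.440 V

Sequential free energies add, so n₃E°₃ = n₁E°₁ + n₂E°₂.
With n₃ = 3, and the known step contributing 1×(+0.73) V, the unknown satisfies 2·E° = 3×(-0.05) − 1×(+0.73) = -0.880.
E° = -0.880 / 2 = -0.440 V.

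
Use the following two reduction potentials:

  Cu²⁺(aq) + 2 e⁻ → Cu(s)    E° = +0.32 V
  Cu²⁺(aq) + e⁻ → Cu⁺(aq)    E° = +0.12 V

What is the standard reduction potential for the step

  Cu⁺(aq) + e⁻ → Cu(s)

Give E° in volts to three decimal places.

Sequential free energies add, so n₃E°₃ = n₁E°₁ + n₂E°₂.
With n₃ = 2, and the known step contributing 1×(+0.12) V, the unknown satisfies 1·E° = 2×(+0.32) − 1×(+0.12) = +0.520.
E° = +0.520 / 1 = +0.520 V.

+0.520 V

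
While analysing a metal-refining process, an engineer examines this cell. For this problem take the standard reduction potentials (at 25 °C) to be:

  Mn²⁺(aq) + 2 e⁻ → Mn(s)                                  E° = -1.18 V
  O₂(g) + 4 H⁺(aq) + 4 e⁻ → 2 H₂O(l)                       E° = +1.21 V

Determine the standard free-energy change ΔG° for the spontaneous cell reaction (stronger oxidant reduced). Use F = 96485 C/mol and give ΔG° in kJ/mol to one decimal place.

-922.4 kJ/mol

O₂/H₂O (E° = +1.21 V) is the cathode; Mn²⁺/Mn (E° = -1.18 V) is the anode, so E°cell = +2.39 V.
Balancing electrons gives n = 4 (lcm of 4 and 2).
ΔG° = −nFE° = −(4)(96485)(+2.39) = -922,397 J = -922.4 kJ/mol.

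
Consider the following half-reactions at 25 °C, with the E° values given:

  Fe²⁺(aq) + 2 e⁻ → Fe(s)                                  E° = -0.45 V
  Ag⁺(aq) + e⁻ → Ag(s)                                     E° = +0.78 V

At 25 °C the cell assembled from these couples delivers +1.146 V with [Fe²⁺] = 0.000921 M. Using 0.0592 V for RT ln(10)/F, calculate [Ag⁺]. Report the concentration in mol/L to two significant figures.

0.0012 M

Ag⁺/Ag is the cathode, Fe²⁺/Fe the anode: E°cell = +1.23 V, n = 2.
Overall reaction: 2 Ag⁺(aq) + Fe(s) → 2 Ag(s) + Fe²⁺(aq); Q = [Fe²⁺]^1/[Ag⁺]^2.
From E = E° − (0.0592/n) log Q: log Q = (E° − E)·n/0.0592 = (+1.23 − (+1.146))·2/0.0592 = 2.8378.
So 2·log[Ag⁺] = 1·log(0.000921) − log Q = -3.0357 − (2.8378) = -5.8735; log[Ag⁺] = -5.8735 / 2 = -2.9367; [Ag⁺] = 10^(-2.9367) ≈ 0.0012 M.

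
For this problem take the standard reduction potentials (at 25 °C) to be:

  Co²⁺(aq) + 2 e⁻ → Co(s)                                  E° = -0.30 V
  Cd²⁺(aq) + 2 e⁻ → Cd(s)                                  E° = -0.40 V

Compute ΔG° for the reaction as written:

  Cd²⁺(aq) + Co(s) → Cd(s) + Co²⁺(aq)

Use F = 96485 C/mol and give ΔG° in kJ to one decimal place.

+19.3 kJ

As written, Cd²⁺/Cd is reduced (cathode) and Co²⁺/Co is oxidised (anode), so E°cell = (-0.40) − (-0.30) = -0.10 V.
Balancing electrons gives n = 2.
ΔG° = −nFE° = −(2)(96485)(-0.10) = 19,297 J = +19.3 kJ.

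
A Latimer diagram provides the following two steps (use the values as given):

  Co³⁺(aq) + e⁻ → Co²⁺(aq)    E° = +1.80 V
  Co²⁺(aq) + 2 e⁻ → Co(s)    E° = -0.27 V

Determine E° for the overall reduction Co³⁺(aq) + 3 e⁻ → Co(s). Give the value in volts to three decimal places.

Standard free energies of sequential steps add: ΔG°₃ = ΔG°₁ + ΔG°₂, so n₃E°₃ = n₁E°₁ + n₂E°₂.
E°₃ = (1×+1.80 + 2×-0.27) / 3 = (+1.260) / 3 = +0.420 V.
E° values themselves are not directly additive — weighting by electron count is essential.

+0.420 V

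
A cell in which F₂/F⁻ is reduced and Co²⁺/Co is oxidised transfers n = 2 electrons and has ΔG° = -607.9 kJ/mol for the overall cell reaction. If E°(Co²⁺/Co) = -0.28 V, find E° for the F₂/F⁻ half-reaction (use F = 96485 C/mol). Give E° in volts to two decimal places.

+2.87 V

E°cell = −ΔG°/(nF) = −(-607.9×10³)/((2)(96485)) = +3.150 V.
Since F₂/F⁻ is the cathode and Co²⁺/Co the anode, E°cell = E°(F₂/F⁻) − E°(Co²⁺/Co).
So E°(F₂/F⁻) = E°cell + E°(Co²⁺/Co) = +3.150 + (-0.28) = +2.87 V.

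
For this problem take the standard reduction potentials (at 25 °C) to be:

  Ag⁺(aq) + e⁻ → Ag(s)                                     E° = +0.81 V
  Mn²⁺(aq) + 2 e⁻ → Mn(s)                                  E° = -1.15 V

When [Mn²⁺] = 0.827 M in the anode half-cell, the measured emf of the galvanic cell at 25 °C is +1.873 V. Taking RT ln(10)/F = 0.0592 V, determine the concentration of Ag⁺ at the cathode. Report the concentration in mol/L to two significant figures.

0.031 M

Ag⁺/Ag is the cathode, Mn²⁺/Mn the anode: E°cell = +1.96 V, n = 2.
Overall reaction: 2 Ag⁺(aq) + Mn(s) → 2 Ag(s) + Mn²⁺(aq); Q = [Mn²⁺]^1/[Ag⁺]^2.
From E = E° − (0.0592/n) log Q: log Q = (E° − E)·n/0.0592 = (+1.96 − (+1.873))·2/0.0592 = 2.9392.
So 2·log[Ag⁺] = 1·log(0.827) − log Q = -0.0825 − (2.9392) = -3.0217; log[Ag⁺] = -3.0217 / 2 = -1.5109; [Ag⁺] = 10^(-1.5109) ≈ 0.031 M.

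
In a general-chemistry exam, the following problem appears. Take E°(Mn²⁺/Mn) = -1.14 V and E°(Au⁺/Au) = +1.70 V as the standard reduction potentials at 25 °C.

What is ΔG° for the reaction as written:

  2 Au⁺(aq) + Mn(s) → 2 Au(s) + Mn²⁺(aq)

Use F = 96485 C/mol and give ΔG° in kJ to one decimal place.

-548.0 kJ

As written, Au⁺/Au is reduced (cathode) and Mn²⁺/Mn is oxidised (anode), so E°cell = (+1.70) − (-1.14) = +2.84 V.
Balancing electrons gives n = 2.
ΔG° = −nFE° = −(2)(96485)(+2.84) = -548,035 J = -548.0 kJ.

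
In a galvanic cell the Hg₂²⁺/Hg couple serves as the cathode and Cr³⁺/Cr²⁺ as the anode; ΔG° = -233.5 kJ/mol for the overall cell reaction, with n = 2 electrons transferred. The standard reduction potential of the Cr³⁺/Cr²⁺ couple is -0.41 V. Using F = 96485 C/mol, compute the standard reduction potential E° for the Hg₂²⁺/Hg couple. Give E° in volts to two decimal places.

+0.80 V

E°cell = −ΔG°/(nF) = −(-233.5×10³)/((2)(96485)) = +1.210 V.
Since Hg₂²⁺/Hg is the cathode and Cr³⁺/Cr²⁺ the anode, E°cell = E°(Hg₂²⁺/Hg) − E°(Cr³⁺/Cr²⁺).
So E°(Hg₂²⁺/Hg) = E°cell + E°(Cr³⁺/Cr²⁺) = +1.210 + (-0.41) = +0.80 V.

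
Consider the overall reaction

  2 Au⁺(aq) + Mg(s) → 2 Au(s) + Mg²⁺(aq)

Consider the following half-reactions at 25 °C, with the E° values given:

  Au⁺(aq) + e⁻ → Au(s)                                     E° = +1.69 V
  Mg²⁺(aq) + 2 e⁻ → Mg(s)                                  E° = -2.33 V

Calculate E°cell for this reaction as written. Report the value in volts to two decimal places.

+4.02 V

The Au⁺/Au couple has the higher reduction potential, so it is the cathode; Mg²⁺/Mg is oxidised at the anode.
E°cell = E°(cathode) − E°(anode) = (+1.69) − (-2.33) = +4.02 V.
Since E°cell > 0, the reaction is spontaneous under standard conditions.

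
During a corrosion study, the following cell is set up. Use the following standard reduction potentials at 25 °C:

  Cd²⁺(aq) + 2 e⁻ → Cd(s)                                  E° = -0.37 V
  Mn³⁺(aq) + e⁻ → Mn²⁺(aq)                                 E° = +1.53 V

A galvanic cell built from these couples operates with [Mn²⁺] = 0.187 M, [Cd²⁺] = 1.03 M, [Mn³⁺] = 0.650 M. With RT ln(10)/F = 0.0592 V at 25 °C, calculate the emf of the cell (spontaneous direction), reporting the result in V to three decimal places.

+1.932 V

Mn³⁺/Mn²⁺ is the cathode (higher E°), Cd²⁺/Cd the anode: E°cell = +1.53 − (-0.37) = +1.90 V, n = 2.
Overall: 2 Mn³⁺(aq) + Cd(s) → 2 Mn²⁺(aq) + Cd²⁺(aq)
Q = [Mn²⁺]^2·[Cd²⁺] / ([Mn³⁺]^2); log Q = -1.069.
E = E° − (0.0592/n) log Q = +1.90 − (0.0592/2)(-1.069) = +1.932 V.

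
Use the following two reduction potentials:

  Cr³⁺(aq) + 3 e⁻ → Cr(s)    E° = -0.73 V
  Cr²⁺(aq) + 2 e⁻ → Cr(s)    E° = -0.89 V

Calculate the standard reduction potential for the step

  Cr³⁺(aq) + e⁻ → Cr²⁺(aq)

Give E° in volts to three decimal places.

-0.410 V

Sequential free energies add, so n₃E°₃ = n₁E°₁ + n₂E°₂.
With n₃ = 3, and the known step contributing 2×(-0.89) V, the unknown satisfies 1·E° = 3×(-0.73) − 2×(-0.89) = -0.410.
E° = -0.410 / 1 = -0.410 V.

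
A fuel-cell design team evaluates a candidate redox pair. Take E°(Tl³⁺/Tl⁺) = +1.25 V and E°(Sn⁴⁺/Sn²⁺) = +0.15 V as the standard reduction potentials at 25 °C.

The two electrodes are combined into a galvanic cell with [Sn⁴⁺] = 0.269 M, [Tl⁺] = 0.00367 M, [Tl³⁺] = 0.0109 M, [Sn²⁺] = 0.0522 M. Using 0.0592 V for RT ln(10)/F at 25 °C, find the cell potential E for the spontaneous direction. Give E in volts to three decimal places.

+1.093 V

Tl³⁺/Tl⁺ is the cathode (higher E°), Sn⁴⁺/Sn²⁺ the anode: E°cell = +1.25 − (+0.15) = +1.10 V, n = 2.
Overall: Tl³⁺(aq) + Sn²⁺(aq) → Tl⁺(aq) + Sn⁴⁺(aq)
Q = [Tl⁺]·[Sn⁴⁺] / ([Tl³⁺]·[Sn²⁺]); log Q = 0.239.
E = E° − (0.0592/n) log Q = +1.10 − (0.0592/2)(0.239) = +1.093 V.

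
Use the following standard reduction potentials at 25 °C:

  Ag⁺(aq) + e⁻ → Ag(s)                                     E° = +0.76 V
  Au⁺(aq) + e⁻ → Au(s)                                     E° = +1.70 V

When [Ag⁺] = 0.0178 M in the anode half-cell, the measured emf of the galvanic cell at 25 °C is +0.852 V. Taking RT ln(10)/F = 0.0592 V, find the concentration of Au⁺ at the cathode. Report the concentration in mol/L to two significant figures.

Au⁺/Au is the cathode, Ag⁺/Ag the anode: E°cell = +0.94 V, n = 1.
Overall reaction: Au⁺(aq) + Ag(s) → Au(s) + Ag⁺(aq); Q = [Ag⁺]^1/[Au⁺]^1.
From E = E° − (0.0592/n) log Q: log Q = (E° − E)·n/0.0592 = (+0.94 − (+0.852))·1/0.0592 = 1.4865.
So 1·log[Au⁺] = 1·log(0.0178) − log Q = -1.7496 − (1.4865) = -3.2361; [Au⁺] = 10^(-3.2361) ≈ 0.00058 M.

0.00058 M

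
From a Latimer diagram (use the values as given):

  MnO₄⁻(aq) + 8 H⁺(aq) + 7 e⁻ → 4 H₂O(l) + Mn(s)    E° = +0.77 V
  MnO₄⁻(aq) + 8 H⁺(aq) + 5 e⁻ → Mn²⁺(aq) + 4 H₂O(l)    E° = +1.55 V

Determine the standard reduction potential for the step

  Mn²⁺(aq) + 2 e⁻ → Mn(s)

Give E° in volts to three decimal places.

-1.180 V

Sequential free energies add, so n₃E°₃ = n₁E°₁ + n₂E°₂.
With n₃ = 7, and the known step contributing 5×(+1.55) V, the unknown satisfies 2·E° = 7×(+0.77) − 5×(+1.55) = -2.360.
E° = -2.360 / 2 = -1.180 V.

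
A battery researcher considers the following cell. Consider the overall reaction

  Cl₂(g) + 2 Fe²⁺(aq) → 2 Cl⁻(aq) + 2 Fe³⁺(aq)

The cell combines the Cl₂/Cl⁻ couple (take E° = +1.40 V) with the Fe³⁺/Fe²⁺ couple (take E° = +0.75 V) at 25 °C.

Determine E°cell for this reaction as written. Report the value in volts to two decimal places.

The Cl₂/Cl⁻ couple has the higher reduction potential, so it is the cathode; Fe³⁺/Fe²⁺ is oxidised at the anode.
E°cell = E°(cathode) − E°(anode) = (+1.40) − (+0.75) = +0.65 V.

+0.65 V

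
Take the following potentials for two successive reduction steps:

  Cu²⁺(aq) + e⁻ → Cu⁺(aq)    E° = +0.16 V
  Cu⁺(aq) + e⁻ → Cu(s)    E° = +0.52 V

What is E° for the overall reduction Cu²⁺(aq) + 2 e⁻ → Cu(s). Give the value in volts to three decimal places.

Standard free energies of sequential steps add: ΔG°₃ = ΔG°₁ + ΔG°₂, so n₃E°₃ = n₁E°₁ + n₂E°₂.
E°₃ = (1×+0.16 + 1×+0.52) / 2 = (+0.680) / 2 = +0.340 V.

+0.340 V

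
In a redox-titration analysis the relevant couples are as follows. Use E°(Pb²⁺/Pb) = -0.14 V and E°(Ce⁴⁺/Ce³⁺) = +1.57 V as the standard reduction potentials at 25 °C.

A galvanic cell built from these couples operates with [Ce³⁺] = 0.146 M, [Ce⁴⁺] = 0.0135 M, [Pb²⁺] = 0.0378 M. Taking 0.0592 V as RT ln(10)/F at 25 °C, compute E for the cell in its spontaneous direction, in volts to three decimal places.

+1.691 V

Ce⁴⁺/Ce³⁺ is the cathode (higher E°), Pb²⁺/Pb the anode: E°cell = +1.57 − (-0.14) = +1.71 V, n = 2.
Overall: 2 Ce⁴⁺(aq) + Pb(s) → 2 Ce³⁺(aq) + Pb²⁺(aq)
Q = [Ce³⁺]^2·[Pb²⁺] / ([Ce⁴⁺]^2); log Q = 0.646.
E = E° − (0.0592/n) log Q = +1.71 − (0.0592/2)(0.646) = +1.691 V.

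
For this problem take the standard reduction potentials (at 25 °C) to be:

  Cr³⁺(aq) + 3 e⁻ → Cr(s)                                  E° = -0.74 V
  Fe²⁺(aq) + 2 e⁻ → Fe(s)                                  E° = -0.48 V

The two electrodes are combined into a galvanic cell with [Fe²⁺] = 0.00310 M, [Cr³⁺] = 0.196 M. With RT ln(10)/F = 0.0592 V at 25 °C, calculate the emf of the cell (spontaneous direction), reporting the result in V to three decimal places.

+0.200 V

Fe²⁺/Fe is the cathode (higher E°), Cr³⁺/Cr the anode: E°cell = -0.48 − (-0.74) = +0.26 V, n = 6.
Overall: 3 Fe²⁺(aq) + 2 Cr(s) → 3 Fe(s) + 2 Cr³⁺(aq)
Q = [Cr³⁺]^2 / ([Fe²⁺]^3); log Q = 6.110.
E = E° − (0.0592/n) log Q = +0.26 − (0.0592/6)(6.110) = +0.200 V.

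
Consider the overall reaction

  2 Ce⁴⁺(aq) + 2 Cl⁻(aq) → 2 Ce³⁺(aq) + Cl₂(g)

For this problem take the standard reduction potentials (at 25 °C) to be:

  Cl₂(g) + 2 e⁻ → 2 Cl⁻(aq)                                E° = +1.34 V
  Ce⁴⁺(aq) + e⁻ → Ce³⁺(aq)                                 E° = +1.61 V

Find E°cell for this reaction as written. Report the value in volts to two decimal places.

The Ce⁴⁺/Ce³⁺ couple has the higher reduction potential, so it is the cathode; Cl₂/Cl⁻ is oxidised at the anode.
E°cell = E°(cathode) − E°(anode) = (+1.61) − (+1.34) = +0.27 V.

+0.27 V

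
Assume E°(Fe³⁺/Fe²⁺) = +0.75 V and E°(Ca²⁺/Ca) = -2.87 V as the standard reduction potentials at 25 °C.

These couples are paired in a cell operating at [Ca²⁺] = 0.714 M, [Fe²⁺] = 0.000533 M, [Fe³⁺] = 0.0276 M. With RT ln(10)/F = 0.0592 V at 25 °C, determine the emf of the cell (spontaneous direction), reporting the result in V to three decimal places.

Fe³⁺/Fe²⁺ is the cathode (higher E°), Ca²⁺/Ca the anode: E°cell = +0.75 − (-2.87) = +3.62 V, n = 2.
Overall: 2 Fe³⁺(aq) + Ca(s) → 2 Fe²⁺(aq) + Ca²⁺(aq)
Q = [Fe²⁺]^2·[Ca²⁺] / ([Fe³⁺]^2); log Q = -3.575.
E = E° − (0.0592/n) log Q = +3.62 − (0.0592/2)(-3.575) = +3.726 V.

+3.726 V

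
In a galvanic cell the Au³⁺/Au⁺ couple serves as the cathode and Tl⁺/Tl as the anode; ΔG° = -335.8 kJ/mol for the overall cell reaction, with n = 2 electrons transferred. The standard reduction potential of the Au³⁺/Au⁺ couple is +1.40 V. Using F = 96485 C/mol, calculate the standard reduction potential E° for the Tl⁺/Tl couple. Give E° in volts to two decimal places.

-0.34 V

E°cell = −ΔG°/(nF) = −(-335.8×10³)/((2)(96485)) = +1.740 V.
Since Au³⁺/Au⁺ is the cathode and Tl⁺/Tl the anode, E°cell = E°(Au³⁺/Au⁺) − E°(Tl⁺/Tl).
So E°(Tl⁺/Tl) = E°(Au³⁺/Au⁺) − E°cell = (+1.40) − (+1.740) = -0.34 V.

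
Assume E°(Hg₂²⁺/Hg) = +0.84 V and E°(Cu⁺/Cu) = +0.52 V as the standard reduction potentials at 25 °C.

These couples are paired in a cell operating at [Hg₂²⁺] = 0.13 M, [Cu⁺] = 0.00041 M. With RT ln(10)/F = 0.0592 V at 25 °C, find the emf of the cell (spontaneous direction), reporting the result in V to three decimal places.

+0.494 V

Hg₂²⁺/Hg is the cathode (higher E°), Cu⁺/Cu the anode: E°cell = +0.84 − (+0.52) = +0.32 V, n = 2.
Overall: Hg₂²⁺(aq) + 2 Cu(s) → 2 Hg(l) + 2 Cu⁺(aq)
Q = [Cu⁺]^2 / ([Hg₂²⁺]); log Q = -5.888.
E = E° − (0.0592/n) log Q = +0.32 − (0.0592/2)(-5.888) = +0.494 V.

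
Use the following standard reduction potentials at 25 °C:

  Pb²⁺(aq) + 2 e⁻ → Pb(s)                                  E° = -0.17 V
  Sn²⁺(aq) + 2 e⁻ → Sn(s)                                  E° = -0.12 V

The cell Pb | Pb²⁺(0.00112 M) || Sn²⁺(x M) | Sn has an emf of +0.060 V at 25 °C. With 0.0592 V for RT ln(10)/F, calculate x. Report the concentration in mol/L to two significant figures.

Sn²⁺/Sn is the cathode, Pb²⁺/Pb the anode: E°cell = +0.05 V, n = 2.
Overall reaction: Sn²⁺(aq) + Pb(s) → Sn(s) + Pb²⁺(aq); Q = [Pb²⁺]^1/[Sn²⁺]^1.
From E = E° − (0.0592/n) log Q: log Q = (E° − E)·n/0.0592 = (+0.05 − (+0.060))·2/0.0592 = -0.3378.
So 1·log[Sn²⁺] = 1·log(0.00112) − log Q = -2.9508 − (-0.3378) = -2.6130; [Sn²⁺] = 10^(-2.6130) ≈ 0.0024 M.

0.0024 M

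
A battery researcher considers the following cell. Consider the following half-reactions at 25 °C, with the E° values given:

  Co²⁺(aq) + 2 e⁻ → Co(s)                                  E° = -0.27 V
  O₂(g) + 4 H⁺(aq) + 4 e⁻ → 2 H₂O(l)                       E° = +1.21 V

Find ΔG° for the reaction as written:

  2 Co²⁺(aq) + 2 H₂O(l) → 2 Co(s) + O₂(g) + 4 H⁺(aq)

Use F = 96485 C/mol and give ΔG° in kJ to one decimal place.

+571.2 kJ

As written, Co²⁺/Co is reduced (cathode) and O₂/H₂O is oxidised (anode), so E°cell = (-0.27) − (+1.21) = -1.48 V.
Balancing electrons gives n = 4.
ΔG° = −nFE° = −(4)(96485)(-1.48) = 571,191 J = +571.2 kJ.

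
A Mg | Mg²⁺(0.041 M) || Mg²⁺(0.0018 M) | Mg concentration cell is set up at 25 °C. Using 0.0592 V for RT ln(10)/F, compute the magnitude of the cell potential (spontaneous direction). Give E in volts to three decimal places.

+0.040 V

For a concentration cell E°cell = 0. The 0.041 M side is the cathode (reduction is favoured where [Mg²⁺] is higher).
With n = 2, E = −(0.0592/2) log([Mg²⁺]ₐₙ/[Mg²⁺]꜀ₐₜ) = −(0.0592/2) log(0.0018/0.041) = −(0.0592/2)(-1.358) = +0.040 V.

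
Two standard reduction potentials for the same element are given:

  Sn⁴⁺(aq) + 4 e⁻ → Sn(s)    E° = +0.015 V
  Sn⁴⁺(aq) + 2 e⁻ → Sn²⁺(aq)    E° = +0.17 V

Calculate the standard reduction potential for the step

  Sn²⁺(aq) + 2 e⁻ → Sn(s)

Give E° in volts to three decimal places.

-0.140 V

Sequential free energies add, so n₃E°₃ = n₁E°₁ + n₂E°₂.
With n₃ = 4, and the known step contributing 2×(+0.17) V, the unknown satisfies 2·E° = 4×(+0.015) − 2×(+0.17) = -0.280.
E° = -0.280 / 2 = -0.140 V.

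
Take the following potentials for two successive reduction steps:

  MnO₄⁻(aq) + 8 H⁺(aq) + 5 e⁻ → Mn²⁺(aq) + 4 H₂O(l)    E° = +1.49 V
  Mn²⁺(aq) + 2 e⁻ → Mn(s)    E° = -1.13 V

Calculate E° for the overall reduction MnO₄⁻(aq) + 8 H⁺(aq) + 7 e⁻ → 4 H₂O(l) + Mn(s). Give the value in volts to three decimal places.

+0.741 V

Since ΔG° = −nFE° is additive over sequential reductions, n₃E°₃ = n₁E°₁ + n₂E°₂.
E°₃ = (5×+1.49 + 2×-1.13) / 7 = (+5.190) / 7 = +0.741 V.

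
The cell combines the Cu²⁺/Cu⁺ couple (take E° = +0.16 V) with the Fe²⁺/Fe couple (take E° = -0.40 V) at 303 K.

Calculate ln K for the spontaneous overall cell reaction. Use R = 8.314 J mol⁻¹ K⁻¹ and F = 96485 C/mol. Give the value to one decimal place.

Cathode: Cu²⁺/Cu⁺; anode: Fe²⁺/Fe. E°cell = (+0.16) − (-0.40) = +0.56 V, with n = 2.
ΔG° = −nFE° = −RT ln K, so ln K = nFE°/(RT) = (2)(96485)(+0.56) / ((8.314)(303)) = 42.897.

42.9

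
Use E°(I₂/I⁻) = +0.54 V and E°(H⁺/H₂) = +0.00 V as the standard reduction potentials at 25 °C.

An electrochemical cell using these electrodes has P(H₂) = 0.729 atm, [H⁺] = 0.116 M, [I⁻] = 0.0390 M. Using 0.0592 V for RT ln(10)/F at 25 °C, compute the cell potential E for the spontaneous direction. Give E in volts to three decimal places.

+0.675 V

I₂/I⁻ is the cathode (higher E°), H⁺/H₂ the anode: E°cell = +0.54 − (+0.00) = +0.54 V, n = 2.
Overall: I₂(s) + H₂(g) → 2 I⁻(aq) + 2 H⁺(aq)
Q = [I⁻]^2·[H⁺]^2 / (P(H₂)); log Q = -4.552.
E = E° − (0.0592/n) log Q = +0.54 − (0.0592/2)(-4.552) = +0.675 V.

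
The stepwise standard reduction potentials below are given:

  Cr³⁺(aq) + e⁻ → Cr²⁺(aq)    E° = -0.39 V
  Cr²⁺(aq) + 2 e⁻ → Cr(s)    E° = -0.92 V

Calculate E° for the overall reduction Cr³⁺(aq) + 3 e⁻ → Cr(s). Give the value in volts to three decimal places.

Adding the free-energy changes (−nFE°) of the two steps gives −n₃FE°₃ = −n₁FE°₁ − n₂FE°₂.
E°₃ = (1×-0.39 + 2×-0.92) / 3 = (-2.230) / 3 = -0.743 V.

-0.743 V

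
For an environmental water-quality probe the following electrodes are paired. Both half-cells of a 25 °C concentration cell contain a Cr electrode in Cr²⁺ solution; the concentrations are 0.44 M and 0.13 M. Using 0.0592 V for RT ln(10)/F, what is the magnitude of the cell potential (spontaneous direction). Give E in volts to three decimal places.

+0.016 V

For a concentration cell E°cell = 0. The 0.44 M side is the cathode (reduction is favoured where [Cr²⁺] is higher).
With n = 2, E = −(0.0592/2) log([Cr²⁺]ₐₙ/[Cr²⁺]꜀ₐₜ) = −(0.0592/2) log(0.13/0.44) = −(0.0592/2)(-0.530) = +0.016 V.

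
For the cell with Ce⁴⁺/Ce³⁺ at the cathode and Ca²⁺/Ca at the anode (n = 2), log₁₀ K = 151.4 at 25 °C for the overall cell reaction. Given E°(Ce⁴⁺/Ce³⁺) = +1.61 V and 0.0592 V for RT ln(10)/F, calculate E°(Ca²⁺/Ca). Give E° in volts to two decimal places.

E°cell = (0.0592/n)·log K = (0.0592/2)(151.4) = +4.481 V.
Since Ce⁴⁺/Ce³⁺ is the cathode and Ca²⁺/Ca the anode, E°cell = E°(Ce⁴⁺/Ce³⁺) − E°(Ca²⁺/Ca).
So E°(Ca²⁺/Ca) = E°(Ce⁴⁺/Ce³⁺) − E°cell = (+1.61) − (+4.481) = -2.87 V.

-2.87 V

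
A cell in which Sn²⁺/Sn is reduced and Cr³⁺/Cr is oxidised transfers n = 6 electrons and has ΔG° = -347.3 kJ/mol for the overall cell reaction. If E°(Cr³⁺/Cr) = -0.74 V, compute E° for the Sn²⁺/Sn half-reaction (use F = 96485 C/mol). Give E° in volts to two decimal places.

-0.14 V

E°cell = −ΔG°/(nF) = −(-347.3×10³)/((6)(96485)) = +0.600 V.
Since Sn²⁺/Sn is the cathode and Cr³⁺/Cr the anode, E°cell = E°(Sn²⁺/Sn) − E°(Cr³⁺/Cr).
So E°(Sn²⁺/Sn) = E°cell + E°(Cr³⁺/Cr) = +0.600 + (-0.74) = -0.14 V.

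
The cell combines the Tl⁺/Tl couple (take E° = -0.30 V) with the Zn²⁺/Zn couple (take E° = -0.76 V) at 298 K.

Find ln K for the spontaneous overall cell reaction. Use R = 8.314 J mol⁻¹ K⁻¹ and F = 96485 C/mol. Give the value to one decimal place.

Cathode: Tl⁺/Tl; anode: Zn²⁺/Zn. E°cell = (-0.30) − (-0.76) = +0.46 V, with n = 2.
ΔG° = −nFE° = −RT ln K, so ln K = nFE°/(RT) = (2)(96485)(+0.46) / ((8.314)(298)) = 35.828.

35.8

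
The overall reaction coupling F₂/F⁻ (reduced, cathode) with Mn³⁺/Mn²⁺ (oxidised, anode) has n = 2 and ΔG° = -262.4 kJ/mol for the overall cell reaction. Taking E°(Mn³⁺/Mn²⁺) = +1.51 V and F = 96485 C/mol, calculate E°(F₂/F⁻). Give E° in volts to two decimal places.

+2.87 V

E°cell = −ΔG°/(nF) = −(-262.4×10³)/((2)(96485)) = +1.360 V.
Since F₂/F⁻ is the cathode and Mn³⁺/Mn²⁺ the anode, E°cell = E°(F₂/F⁻) − E°(Mn³⁺/Mn²⁺).
So E°(F₂/F⁻) = E°cell + E°(Mn³⁺/Mn²⁺) = +1.360 + (+1.51) = +2.87 V.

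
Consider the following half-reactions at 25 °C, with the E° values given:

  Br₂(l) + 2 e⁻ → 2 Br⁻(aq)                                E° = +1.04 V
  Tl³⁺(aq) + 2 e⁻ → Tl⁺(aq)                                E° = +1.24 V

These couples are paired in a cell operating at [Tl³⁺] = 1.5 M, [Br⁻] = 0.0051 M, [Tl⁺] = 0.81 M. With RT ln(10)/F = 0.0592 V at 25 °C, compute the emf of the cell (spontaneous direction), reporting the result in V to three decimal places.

Tl³⁺/Tl⁺ is the cathode (higher E°), Br₂/Br⁻ the anode: E°cell = +1.24 − (+1.04) = +0.20 V, n = 2.
Overall: Tl³⁺(aq) + 2 Br⁻(aq) → Tl⁺(aq) + Br₂(l)
Q = [Tl⁺] / ([Tl³⁺]·[Br⁻]^2); log Q = 4.317.
E = E° − (0.0592/n) log Q = +0.20 − (0.0592/2)(4.317) = +0.072 V.

+0.072 V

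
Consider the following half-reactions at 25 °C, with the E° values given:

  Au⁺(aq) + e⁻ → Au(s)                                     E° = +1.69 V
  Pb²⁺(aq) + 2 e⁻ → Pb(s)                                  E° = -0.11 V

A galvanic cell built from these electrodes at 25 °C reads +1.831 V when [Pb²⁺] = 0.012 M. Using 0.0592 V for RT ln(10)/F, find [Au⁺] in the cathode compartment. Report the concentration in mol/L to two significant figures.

0.37 M

Au⁺/Au is the cathode, Pb²⁺/Pb the anode: E°cell = +1.80 V, n = 2.
Overall reaction: 2 Au⁺(aq) + Pb(s) → 2 Au(s) + Pb²⁺(aq); Q = [Pb²⁺]^1/[Au⁺]^2.
From E = E° − (0.0592/n) log Q: log Q = (E° − E)·n/0.0592 = (+1.80 − (+1.831))·2/0.0592 = -1.0473.
So 2·log[Au⁺] = 1·log(0.012) − log Q = -1.9208 − (-1.0473) = -0.8735; log[Au⁺] = -0.8735 / 2 = -0.4368; [Au⁺] = 10^(-0.4368) ≈ 0.37 M.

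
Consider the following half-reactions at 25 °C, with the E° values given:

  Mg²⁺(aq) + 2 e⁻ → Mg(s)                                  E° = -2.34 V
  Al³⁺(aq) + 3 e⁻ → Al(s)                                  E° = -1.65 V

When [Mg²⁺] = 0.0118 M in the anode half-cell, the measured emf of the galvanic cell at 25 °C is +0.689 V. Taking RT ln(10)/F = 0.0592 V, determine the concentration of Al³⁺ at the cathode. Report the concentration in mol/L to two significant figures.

Al³⁺/Al is the cathode, Mg²⁺/Mg the anode: E°cell = +0.69 V, n = 6.
Overall reaction: 2 Al³⁺(aq) + 3 Mg(s) → 2 Al(s) + 3 Mg²⁺(aq); Q = [Mg²⁺]^3/[Al³⁺]^2.
From E = E° − (0.0592/n) log Q: log Q = (E° − E)·n/0.0592 = (+0.69 − (+0.689))·6/0.0592 = 0.1014.
So 2·log[Al³⁺] = 3·log(0.0118) − log Q = -5.7844 − (0.1014) = -5.8858; log[Al³⁺] = -5.8858 / 2 = -2.9429; [Al³⁺] = 10^(-2.9429) ≈ 0.0011 M.

0.0011 M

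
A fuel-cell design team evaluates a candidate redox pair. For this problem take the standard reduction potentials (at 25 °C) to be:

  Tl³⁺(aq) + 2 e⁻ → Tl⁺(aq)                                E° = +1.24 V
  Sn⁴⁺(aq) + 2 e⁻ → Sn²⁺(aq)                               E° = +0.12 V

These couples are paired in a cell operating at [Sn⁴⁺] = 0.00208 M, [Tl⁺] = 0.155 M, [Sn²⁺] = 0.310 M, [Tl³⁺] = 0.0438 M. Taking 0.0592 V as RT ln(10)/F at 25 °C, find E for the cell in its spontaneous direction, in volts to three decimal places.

Tl³⁺/Tl⁺ is the cathode (higher E°), Sn⁴⁺/Sn²⁺ the anode: E°cell = +1.24 − (+0.12) = +1.12 V, n = 2.
Overall: Tl³⁺(aq) + Sn²⁺(aq) → Tl⁺(aq) + Sn⁴⁺(aq)
Q = [Tl⁺]·[Sn⁴⁺] / ([Tl³⁺]·[Sn²⁺]); log Q = -1.624.
E = E° − (0.0592/n) log Q = +1.12 − (0.0592/2)(-1.624) = +1.168 V.

+1.168 V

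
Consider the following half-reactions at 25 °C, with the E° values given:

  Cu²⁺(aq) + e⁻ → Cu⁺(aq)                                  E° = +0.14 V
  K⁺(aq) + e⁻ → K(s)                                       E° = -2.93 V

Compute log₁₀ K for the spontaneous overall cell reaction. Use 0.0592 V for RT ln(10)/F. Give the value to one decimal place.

51.9

Cathode: Cu²⁺/Cu⁺; anode: K⁺/K. E°cell = +3.07 V, n = 1.
log K = nE°cell / 0.0592 = (1)(+3.07) / 0.0592 = 51.9.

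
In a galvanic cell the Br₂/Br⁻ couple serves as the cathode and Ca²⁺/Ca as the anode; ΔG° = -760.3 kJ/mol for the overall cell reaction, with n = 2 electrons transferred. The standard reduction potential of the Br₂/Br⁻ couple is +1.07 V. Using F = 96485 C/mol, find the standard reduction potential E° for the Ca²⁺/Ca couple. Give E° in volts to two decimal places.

E°cell = −ΔG°/(nF) = −(-760.3×10³)/((2)(96485)) = +3.940 V.
Since Br₂/Br⁻ is the cathode and Ca²⁺/Ca the anode, E°cell = E°(Br₂/Br⁻) − E°(Ca²⁺/Ca).
So E°(Ca²⁺/Ca) = E°(Br₂/Br⁻) − E°cell = (+1.07) − (+3.940) = -2.87 V.

-2.87 V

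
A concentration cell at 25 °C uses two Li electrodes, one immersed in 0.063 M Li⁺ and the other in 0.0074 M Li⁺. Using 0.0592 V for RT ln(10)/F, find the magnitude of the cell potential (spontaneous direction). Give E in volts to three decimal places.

+0.055 V

For a concentration cell E°cell = 0. The 0.063 M side is the cathode (reduction is favoured where [Li⁺] is higher).
With n = 1, E = −(0.0592/1) log([Li⁺]ₐₙ/[Li⁺]꜀ₐₜ) = −(0.0592/1) log(0.0074/0.063) = −(0.0592/1)(-0.930) = +0.055 V.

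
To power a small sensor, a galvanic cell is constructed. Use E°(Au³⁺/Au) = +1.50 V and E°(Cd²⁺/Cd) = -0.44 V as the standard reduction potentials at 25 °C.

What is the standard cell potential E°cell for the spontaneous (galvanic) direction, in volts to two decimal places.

+1.94 V

The Au³⁺/Au couple has the higher reduction potential, so it is the cathode; Cd²⁺/Cd is oxidised at the anode.
E°cell = E°(cathode) − E°(anode) = (+1.50) − (-0.44) = +1.94 V.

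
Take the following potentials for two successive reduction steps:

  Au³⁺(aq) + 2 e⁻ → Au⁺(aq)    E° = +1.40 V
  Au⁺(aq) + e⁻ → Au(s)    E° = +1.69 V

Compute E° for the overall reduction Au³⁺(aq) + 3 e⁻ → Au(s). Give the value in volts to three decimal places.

Adding the free-energy changes (−nFE°) of the two steps gives −n₃FE°₃ = −n₁FE°₁ − n₂FE°₂.
E°₃ = (2×+1.40 + 1×+1.69) / 3 = (+4.490) / 3 = +1.497 V.
Simply averaging or adding the two E° values would be wrong; the electron-weighted sum is required.

+1.497 V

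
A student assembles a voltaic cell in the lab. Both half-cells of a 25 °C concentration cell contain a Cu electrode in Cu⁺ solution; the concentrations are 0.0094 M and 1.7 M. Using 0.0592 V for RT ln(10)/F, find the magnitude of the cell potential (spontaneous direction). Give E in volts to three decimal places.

+0.134 V

For a concentration cell E°cell = 0. The 1.7 M side is the cathode (reduction is favoured where [Cu⁺] is higher).
With n = 1, E = −(0.0592/1) log([Cu⁺]ₐₙ/[Cu⁺]꜀ₐₜ) = −(0.0592/1) log(0.0094/1.7) = −(0.0592/1)(-2.257) = +0.134 V.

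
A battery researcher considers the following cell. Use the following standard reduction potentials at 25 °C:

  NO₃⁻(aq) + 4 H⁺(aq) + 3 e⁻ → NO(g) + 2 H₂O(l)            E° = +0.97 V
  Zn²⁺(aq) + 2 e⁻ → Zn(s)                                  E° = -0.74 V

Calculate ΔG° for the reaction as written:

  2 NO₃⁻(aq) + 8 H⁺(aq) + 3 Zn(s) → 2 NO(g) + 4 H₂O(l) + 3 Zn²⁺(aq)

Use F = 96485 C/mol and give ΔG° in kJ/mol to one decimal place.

-989.9 kJ/mol

As written, NO₃⁻/NO is reduced (cathode) and Zn²⁺/Zn is oxidised (anode), so E°cell = (+0.97) − (-0.74) = +1.71 V.
Balancing electrons gives n = 6.
ΔG° = −nFE° = −(6)(96485)(+1.71) = -989,936 J = -989.9 kJ/mol.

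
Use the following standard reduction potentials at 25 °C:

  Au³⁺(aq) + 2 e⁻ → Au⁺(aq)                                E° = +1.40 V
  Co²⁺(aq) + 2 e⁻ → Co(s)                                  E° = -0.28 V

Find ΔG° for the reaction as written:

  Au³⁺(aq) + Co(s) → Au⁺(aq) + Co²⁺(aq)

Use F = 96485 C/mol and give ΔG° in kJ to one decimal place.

As written, Au³⁺/Au⁺ is reduced (cathode) and Co²⁺/Co is oxidised (anode), so E°cell = (+1.40) − (-0.28) = +1.68 V.
Balancing electrons gives n = 2.
ΔG° = −nFE° = −(2)(96485)(+1.68) = -324,190 J = -324.2 kJ.

-324.2 kJ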